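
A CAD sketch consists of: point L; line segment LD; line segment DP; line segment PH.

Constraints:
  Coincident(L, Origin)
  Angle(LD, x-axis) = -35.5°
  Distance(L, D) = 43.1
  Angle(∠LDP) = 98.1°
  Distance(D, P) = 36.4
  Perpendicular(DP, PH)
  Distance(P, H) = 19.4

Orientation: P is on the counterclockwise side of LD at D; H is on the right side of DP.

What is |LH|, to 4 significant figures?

75.21

L is at the origin; LD runs at -35.5° with length 43.1, so D = 43.1·(cos -35.5°, sin -35.5°) = (35.09, -25.03). ∠LDP = 98.1°, so DP runs at -35.5° + (180° − 98.1°) = 46.40° from the x-axis; with |DP| = 36.4, P = D + 36.4·(cos 46.40°, sin 46.40°) = (60.19, 1.332). DP ⟂ PH; with |PH| = 19.4 on the right of DP, H = P + 19.4·(0.7242, -0.6896) = (74.24, -12.05). Then |LH| = |H − L| = 75.21.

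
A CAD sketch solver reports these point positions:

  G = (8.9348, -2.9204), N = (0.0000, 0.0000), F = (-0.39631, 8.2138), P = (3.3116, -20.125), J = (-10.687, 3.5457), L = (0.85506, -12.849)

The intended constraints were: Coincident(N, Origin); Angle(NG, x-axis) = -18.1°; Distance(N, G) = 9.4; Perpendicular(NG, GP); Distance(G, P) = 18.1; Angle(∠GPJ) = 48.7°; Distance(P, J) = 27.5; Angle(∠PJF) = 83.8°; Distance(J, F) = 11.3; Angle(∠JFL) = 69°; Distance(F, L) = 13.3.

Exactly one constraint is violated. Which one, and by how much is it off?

Distance(F, L) = 13.3 — off by 7.80.

N = (0.00, 0.00) ✓; NG at -18.10° ✓; |NG| = 9.400 ✓; ∠(NG, GP) = 90.00° ✓; |GP| = 18.10 ✓; ∠GPJ = 48.70° ✓; |PJ| = 27.50 ✓; ∠PJF = 83.80° ✓; |JF| = 11.30 ✓; ∠JFL = 69.00° ✓; |FL| = 21.10 ✗.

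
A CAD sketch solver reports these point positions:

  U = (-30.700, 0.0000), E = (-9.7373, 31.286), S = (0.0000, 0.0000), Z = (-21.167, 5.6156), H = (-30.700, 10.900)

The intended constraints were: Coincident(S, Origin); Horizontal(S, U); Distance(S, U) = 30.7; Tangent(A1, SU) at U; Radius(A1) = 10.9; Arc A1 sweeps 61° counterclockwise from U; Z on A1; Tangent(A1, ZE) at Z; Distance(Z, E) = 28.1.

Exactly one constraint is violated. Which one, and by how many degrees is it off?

Tangent(A1, ZE) at Z — off by 5.00°.

S = (0.00, 0.00) ✓; S.y = 0.00, U.y = 0.00 ✓; |SU| = 30.70 ✓; ∠(HU, US) = 90.00° ✓; |HU| = 10.90 ✓; bearing(H→Z) − bearing(H→U) = 61.00° ✓; |HZ| = 10.90 ✓; ∠(HZ, ZE) = 85.00° ✗; |ZE| = 28.10 ✓.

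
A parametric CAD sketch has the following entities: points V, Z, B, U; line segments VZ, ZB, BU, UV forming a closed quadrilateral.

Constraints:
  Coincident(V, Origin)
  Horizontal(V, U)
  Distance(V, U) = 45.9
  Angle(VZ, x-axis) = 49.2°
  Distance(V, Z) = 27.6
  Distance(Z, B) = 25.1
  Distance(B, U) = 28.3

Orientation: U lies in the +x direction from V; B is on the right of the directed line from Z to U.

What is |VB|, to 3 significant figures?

18.4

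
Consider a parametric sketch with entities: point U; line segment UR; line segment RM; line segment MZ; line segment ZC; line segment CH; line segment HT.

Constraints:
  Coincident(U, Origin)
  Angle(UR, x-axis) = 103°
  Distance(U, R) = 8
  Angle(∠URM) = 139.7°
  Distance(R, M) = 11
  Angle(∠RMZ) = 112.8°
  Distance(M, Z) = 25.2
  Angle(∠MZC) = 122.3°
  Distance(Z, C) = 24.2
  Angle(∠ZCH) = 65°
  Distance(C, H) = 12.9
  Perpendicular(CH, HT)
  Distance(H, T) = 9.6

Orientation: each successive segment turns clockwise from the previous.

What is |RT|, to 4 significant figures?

28.48

∠ZCH = 65.0° gives CH at -177.2° from the x-axis; with |CH| = 12.9, H = (26.77, -6.444). CH is perpendicular to HT, so HT runs at 92.80°; with |HT| = 9.6, T = (26.30, 3.144). Then |RT| = |T − R| = 28.48.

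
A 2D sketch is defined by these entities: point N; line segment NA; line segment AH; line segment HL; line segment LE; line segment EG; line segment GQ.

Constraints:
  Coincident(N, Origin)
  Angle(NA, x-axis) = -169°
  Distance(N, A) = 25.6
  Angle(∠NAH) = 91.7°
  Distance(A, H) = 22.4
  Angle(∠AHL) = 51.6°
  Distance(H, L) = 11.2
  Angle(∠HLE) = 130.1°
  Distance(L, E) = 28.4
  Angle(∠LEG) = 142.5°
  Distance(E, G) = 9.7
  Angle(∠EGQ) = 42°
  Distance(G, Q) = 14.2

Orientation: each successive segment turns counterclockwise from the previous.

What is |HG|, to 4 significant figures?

43.39

N is at the origin; NA runs at -169.0° with length 25.6, so A = (-25.13, -4.885). ∠NAH = 91.7° gives AH at -80.70° from the x-axis; with |AH| = 22.4, H = (-21.51, -26.99). ∠AHL = 51.6° gives HL at 47.70° from the x-axis; with |HL| = 11.2, L = (-13.97, -18.71). ∠HLE = 130.1° gives LE at 97.60° from the x-axis; with |LE| = 28.4, E = (-17.73, 9.444). ∠LEG = 142.5° gives EG at 135.1° from the x-axis; with |EG| = 9.7, G = (-24.60, 16.29). Then |HG| = |G − H| = 43.39.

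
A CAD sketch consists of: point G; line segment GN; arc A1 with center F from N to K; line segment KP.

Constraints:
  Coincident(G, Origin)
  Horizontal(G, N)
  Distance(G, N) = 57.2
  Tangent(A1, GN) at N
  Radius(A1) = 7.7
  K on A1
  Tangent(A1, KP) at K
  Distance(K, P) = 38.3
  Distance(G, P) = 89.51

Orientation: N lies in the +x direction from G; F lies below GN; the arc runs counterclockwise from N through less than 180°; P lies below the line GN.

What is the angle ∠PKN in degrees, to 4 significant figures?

111.0°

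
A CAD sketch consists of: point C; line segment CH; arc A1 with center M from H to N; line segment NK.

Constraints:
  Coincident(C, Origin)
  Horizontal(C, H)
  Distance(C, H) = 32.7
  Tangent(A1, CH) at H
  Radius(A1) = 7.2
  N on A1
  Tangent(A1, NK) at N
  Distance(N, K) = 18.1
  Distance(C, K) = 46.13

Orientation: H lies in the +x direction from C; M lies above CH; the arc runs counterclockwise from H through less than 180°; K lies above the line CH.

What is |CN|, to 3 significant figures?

40.6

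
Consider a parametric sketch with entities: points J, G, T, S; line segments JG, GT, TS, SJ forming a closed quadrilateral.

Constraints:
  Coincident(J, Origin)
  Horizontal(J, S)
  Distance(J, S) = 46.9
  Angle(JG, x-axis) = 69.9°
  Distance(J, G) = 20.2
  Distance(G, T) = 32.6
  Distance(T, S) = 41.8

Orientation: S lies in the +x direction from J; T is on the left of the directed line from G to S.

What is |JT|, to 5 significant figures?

50.933

Checks: |GT| = 32.60 ✓; |TS| = 41.80 ✓.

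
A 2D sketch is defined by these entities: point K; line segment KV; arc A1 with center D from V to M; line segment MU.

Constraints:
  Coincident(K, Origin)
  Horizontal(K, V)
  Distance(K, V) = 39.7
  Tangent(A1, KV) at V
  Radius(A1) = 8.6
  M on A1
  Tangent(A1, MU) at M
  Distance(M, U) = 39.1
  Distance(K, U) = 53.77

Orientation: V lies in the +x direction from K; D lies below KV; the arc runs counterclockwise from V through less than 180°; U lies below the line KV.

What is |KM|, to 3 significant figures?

32.1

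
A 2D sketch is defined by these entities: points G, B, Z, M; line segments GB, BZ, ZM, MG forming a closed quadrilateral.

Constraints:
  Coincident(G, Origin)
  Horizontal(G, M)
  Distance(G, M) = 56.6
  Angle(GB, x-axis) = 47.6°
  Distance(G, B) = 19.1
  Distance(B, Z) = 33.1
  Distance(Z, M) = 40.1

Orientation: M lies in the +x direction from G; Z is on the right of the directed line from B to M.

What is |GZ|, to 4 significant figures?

27.52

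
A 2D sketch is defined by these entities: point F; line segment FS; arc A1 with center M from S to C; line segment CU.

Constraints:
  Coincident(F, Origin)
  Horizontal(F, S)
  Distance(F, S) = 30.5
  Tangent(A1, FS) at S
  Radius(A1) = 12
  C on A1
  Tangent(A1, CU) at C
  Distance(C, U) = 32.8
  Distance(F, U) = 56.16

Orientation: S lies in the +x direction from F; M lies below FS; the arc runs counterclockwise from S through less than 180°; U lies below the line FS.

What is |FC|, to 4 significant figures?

25.20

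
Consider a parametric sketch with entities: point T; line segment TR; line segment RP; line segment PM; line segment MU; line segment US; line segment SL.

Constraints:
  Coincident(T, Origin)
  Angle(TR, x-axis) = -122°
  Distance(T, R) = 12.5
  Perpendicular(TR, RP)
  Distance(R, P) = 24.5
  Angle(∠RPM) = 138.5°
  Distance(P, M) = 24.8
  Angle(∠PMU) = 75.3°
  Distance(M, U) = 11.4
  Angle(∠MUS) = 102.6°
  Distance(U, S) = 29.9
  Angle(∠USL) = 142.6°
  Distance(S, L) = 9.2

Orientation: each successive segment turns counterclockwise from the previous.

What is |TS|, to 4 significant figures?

15.80

T is at the origin; TR runs at -122.0° with length 12.5, so R = (-6.624, -10.60). TR ⟂ RP, so RP runs at -32.00°; with |RP| = 24.5, P = (14.15, -23.58). ∠RPM = 138.5° gives PM at 9.500° from the x-axis; with |PM| = 24.8, M = (38.61, -19.49). ∠PMU = 75.3° gives MU at 114.2° from the x-axis; with |MU| = 11.4, U = (33.94, -9.092). ∠MUS = 102.6° gives US at -168.4° from the x-axis; with |US| = 29.9, S = (4.651, -15.10). Then |TS| = |S − T| = 15.80.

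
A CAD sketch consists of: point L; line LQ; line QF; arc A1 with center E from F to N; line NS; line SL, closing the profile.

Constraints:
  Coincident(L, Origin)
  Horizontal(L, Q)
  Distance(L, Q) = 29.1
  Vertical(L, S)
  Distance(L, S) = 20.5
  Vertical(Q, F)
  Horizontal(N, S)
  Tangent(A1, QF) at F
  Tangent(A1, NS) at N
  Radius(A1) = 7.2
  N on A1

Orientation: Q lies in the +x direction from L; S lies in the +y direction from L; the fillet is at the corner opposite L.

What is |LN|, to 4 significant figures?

30.00

L is at the origin; L and Q share the same y with |LQ| = 29.1 and Q on the +x side, so Q = (29.10, 0.000). LS is vertical with |LS| = 20.5 and S on the +y side, so S = (0.000, 20.50). The virtual corner opposite L is at (29.10, 20.50). Tangency of A1 to QF means the radius EF is perpendicular to QF and since A1 is tangent to NS there, EN ⟂ NS, with radius 7.2, so the center E sits 7.2 in from both sides at E = (21.90, 13.30). That places the tangent points at F = (29.10, 13.30) on QF and N = (21.90, 20.50) on NS. Then |LN| = |N − L| = 30.00.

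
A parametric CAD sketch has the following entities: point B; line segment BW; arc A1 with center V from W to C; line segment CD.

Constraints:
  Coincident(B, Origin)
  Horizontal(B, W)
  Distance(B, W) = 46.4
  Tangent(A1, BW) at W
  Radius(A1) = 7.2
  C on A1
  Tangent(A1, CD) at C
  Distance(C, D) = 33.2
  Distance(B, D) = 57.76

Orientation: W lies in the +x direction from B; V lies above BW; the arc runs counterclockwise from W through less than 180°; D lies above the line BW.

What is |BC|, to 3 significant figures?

54.0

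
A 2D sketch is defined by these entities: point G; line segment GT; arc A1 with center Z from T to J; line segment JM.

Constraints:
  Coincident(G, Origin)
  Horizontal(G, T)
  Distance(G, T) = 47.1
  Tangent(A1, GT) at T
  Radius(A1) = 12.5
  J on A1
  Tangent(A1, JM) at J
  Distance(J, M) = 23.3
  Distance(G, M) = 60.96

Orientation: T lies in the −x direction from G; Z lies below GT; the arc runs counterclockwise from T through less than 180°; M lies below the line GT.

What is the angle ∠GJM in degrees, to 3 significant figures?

79.0°

G is at the origin; GT is horizontal with |GT| = 47.1 and T on the −x side, so T = (-47.1, 0.00). Since A1 is tangent to GT there, ZT ⟂ GT, so Z = T + (0, -12.5) = (-47.1, -12.5). Since ZJ ⟂ JM (tangency), |ZM| = √(12.5² + 23.3²) = 26.4 regardless of where J sits on A1. So M lies on both circle(G, 60.96) and circle(Z, 26.4); the below-GT intersection is M = (-46.9, -38.9). J is the foot of the tangent from M: J = (-58.1, -18.5).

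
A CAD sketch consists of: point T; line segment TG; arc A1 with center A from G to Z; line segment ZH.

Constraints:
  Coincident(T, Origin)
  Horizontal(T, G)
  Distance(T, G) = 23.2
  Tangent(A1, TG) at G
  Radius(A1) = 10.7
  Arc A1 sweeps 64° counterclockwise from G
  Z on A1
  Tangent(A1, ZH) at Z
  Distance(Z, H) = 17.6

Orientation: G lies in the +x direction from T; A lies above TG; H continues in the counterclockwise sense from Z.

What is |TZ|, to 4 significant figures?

33.36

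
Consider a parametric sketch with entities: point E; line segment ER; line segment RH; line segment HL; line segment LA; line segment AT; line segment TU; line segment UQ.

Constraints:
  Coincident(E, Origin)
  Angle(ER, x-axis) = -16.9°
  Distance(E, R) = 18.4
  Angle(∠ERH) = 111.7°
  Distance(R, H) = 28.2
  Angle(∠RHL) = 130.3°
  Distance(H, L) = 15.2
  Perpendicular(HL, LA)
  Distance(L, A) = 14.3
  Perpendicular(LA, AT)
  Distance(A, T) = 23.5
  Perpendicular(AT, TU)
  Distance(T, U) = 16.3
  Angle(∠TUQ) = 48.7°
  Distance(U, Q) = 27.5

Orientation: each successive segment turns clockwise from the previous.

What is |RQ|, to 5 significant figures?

31.065

The perpendicularity gives TU at right angles to AT, so TU runs at -44.900°; with |TU| = 16.3, U = (27.240, -28.983). ∠TUQ = 48.7° gives UQ at -176.20° from the x-axis; with |UQ| = 27.5, Q = (-0.19904, -30.805). Then |RQ| = |Q − R| = 31.065.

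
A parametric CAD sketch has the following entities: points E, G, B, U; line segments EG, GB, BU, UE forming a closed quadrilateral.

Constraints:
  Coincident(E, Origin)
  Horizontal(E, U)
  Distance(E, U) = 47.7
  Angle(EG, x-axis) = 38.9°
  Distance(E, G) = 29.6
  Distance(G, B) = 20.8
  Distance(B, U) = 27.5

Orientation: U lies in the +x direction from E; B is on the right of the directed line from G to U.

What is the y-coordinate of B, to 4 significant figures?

-2.028

E is at the origin; EU is horizontal with |EU| = 47.7 and U in +x, so U = (47.7, 0). EG runs at 38.9° with |EG| = 29.6, so G = (23.04, 18.59). B is determined by |GB| = 20.8 and |BU| = 27.5 together: it lies at the intersection of circle(G, 20.8) and circle(U, 27.5). With |GU| = 30.88, the foot of the radical line on GU is 10.20 from G and the perpendicular offset is √(20.8² − 10.20²) = 18.13. Taking the right-of-GU solution: B = (20.27, -2.028).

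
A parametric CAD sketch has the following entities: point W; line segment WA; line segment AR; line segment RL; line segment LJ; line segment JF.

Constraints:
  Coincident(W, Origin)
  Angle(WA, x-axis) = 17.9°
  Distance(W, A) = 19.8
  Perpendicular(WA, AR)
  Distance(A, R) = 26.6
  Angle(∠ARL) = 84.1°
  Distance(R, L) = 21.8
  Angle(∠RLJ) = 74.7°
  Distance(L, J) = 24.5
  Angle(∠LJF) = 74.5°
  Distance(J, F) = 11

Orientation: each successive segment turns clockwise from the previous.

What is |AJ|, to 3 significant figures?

12.9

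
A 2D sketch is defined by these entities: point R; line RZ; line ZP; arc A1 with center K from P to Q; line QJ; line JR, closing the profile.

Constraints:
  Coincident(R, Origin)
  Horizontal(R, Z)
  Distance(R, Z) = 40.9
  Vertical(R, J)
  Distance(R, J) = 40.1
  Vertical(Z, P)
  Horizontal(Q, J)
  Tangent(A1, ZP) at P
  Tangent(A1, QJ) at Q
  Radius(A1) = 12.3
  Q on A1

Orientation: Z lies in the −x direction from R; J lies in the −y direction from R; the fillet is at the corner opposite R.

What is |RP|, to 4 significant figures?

49.45

R is at the origin; R and Z share the same y with |RZ| = 40.9 and Z on the −x side, so Z = (-40.90, 0.000). RJ is vertical with |RJ| = 40.1 and J on the −y side, so J = (0.000, -40.10). The virtual corner opposite R is at (-40.90, -40.10). A1 meets ZP tangentially, so KP is at right angles to ZP and the tangent condition forces KQ to be normal to QJ, with radius 12.3, so the center K sits 12.3 in from both sides at K = (-28.60, -27.80). That places the tangent points at P = (-40.90, -27.80) on ZP and Q = (-28.60, -40.10) on QJ. Then |RP| = |P − R| = 49.45.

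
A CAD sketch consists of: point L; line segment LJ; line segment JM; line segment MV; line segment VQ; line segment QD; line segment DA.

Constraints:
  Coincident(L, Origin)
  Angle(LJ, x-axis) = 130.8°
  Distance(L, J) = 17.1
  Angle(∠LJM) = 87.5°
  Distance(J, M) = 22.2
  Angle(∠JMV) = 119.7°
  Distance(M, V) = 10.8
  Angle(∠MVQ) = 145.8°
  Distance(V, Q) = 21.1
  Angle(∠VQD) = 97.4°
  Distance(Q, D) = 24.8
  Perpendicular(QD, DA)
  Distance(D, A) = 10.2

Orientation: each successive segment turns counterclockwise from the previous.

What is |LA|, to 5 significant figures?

4.4023

L is at the origin; LJ runs at 130.8° with length 17.1, so J = (-11.173, 12.945). ∠LJM = 87.5° gives JM at -136.70° from the x-axis; with |JM| = 22.2, M = (-27.330, -2.2806). ∠JMV = 119.7° gives MV at -76.400° from the x-axis; with |MV| = 10.8, V = (-24.791, -12.778). ∠MVQ = 145.8° gives VQ at -42.200° from the x-axis; with |VQ| = 21.1, Q = (-9.1595, -26.951). ∠VQD = 97.4° gives QD at 40.400° from the x-axis; with |QD| = 24.8, D = (9.7266, -10.878). QD ⟂ DA, so DA runs at 130.40°; with |DA| = 10.2, A = (3.1158, -3.1100). Then |LA| = |A − L| = 4.4023.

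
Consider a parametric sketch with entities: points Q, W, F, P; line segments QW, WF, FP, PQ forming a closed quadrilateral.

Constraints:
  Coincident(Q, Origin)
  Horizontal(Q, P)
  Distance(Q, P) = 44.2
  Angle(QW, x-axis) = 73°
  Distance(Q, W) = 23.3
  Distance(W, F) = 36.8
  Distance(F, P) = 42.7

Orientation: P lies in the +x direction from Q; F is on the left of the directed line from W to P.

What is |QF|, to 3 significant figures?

56.6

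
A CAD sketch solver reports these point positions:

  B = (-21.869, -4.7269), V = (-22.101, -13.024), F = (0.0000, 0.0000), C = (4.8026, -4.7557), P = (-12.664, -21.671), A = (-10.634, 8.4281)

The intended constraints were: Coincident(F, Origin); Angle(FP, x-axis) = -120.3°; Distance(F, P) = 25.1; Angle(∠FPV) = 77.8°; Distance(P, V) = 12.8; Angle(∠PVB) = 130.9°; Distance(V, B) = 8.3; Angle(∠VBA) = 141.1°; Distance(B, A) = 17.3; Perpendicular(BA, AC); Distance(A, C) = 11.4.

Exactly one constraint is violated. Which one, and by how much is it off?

Distance(A, C) = 11.4 — off by 8.90.

F = (0.00, 0.00) ✓; FP at -120.3° ✓; |FP| = 25.10 ✓; ∠FPV = 77.80° ✓; |PV| = 12.80 ✓; ∠PVB = 130.9° ✓; |VB| = 8.300 ✓; ∠VBA = 141.1° ✓; |BA| = 17.30 ✓; ∠(BA, AC) = 90.00° ✓; |AC| = 20.30 ✗.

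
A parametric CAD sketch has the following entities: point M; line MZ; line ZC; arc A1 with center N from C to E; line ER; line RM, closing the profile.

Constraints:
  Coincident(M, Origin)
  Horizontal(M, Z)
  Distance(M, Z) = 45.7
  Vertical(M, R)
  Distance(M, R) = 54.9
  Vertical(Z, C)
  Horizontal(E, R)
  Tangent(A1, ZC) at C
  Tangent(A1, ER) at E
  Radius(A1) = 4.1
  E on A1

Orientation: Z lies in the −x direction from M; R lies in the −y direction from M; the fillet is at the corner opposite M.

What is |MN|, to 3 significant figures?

65.7

M is at the origin; M and Z share the same y with |MZ| = 45.7 and Z on the −x side, so Z = (-45.7, 0.00). M and R share the same x with |MR| = 54.9 and R on the −y side, so R = (0.00, -54.9). The virtual corner opposite M is at (-45.7, -54.9). Since A1 is tangent to ZC there, NC ⟂ ZC and tangency of A1 to ER means the radius NE is perpendicular to ER, with radius 4.1, so the center N sits 4.1 in from both sides at N = (-41.6, -50.8). Then |MN| = |N − M| = 65.7.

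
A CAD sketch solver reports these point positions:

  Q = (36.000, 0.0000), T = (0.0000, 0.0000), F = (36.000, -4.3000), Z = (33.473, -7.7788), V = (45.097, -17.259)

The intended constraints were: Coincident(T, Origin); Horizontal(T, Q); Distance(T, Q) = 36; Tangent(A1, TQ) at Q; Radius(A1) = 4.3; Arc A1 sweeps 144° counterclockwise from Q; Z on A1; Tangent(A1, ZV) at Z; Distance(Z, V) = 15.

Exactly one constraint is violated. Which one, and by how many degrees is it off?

Tangent(A1, ZV) at Z — off by 3.21°.

T = (0.00, 0.00) ✓; T.y = 0.00, Q.y = 0.00 ✓; |TQ| = 36.00 ✓; ∠(FQ, QT) = 90.00° ✓; |FQ| = 4.300 ✓; bearing(F→Z) − bearing(F→Q) = 144.0° ✓; |FZ| = 4.300 ✓; ∠(FZ, ZV) = 93.21° ✗; |ZV| = 15.00 ✓.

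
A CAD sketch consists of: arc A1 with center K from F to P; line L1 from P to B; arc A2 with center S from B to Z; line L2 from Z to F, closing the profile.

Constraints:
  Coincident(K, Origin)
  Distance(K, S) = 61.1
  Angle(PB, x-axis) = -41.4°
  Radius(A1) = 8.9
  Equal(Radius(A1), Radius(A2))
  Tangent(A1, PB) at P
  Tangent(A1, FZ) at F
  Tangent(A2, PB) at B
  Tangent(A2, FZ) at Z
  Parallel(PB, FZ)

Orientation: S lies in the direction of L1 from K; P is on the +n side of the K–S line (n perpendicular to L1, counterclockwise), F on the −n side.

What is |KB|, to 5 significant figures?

61.745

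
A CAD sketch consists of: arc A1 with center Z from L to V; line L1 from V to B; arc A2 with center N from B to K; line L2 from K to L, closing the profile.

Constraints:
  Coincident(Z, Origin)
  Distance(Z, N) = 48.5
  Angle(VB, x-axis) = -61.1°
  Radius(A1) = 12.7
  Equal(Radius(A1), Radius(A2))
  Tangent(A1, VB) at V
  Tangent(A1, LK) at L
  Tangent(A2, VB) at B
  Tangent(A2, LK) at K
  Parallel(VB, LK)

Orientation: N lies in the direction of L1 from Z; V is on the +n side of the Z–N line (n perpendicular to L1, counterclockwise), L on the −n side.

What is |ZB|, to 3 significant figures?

50.1

Tangency of A1 to both parallel lines with radius 12.7 puts V and L at Z ± 12.7·n: V = (11.1, 6.14), L = (-11.1, -6.14). Equal radii place B and K the same way about N: B = N + 12.7·n = (34.6, -36.3), K = N − 12.7·n = (12.3, -48.6). Then |ZB| = |B − Z| = 50.1.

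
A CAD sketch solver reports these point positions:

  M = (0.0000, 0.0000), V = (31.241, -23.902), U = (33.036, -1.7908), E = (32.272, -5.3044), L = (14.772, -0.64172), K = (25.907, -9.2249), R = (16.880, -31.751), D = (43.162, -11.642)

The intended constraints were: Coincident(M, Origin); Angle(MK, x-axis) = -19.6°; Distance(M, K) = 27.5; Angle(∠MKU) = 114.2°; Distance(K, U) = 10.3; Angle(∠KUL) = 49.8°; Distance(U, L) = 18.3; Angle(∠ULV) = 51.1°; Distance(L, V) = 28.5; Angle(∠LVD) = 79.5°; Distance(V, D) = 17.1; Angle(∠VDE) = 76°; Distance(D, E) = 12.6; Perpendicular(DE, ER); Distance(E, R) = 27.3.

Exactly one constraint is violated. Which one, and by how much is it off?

Distance(E, R) = 27.3 — off by 3.30.

M = (0.00, 0.00) ✓; MK at -19.60° ✓; |MK| = 27.50 ✓; ∠MKU = 114.2° ✓; |KU| = 10.30 ✓; ∠KUL = 49.80° ✓; |UL| = 18.30 ✓; ∠ULV = 51.10° ✓; |LV| = 28.50 ✓; ∠LVD = 79.50° ✓; |VD| = 17.10 ✓; ∠VDE = 76.00° ✓; |DE| = 12.60 ✓; ∠(DE, ER) = 90.00° ✓; |ER| = 30.60 ✗.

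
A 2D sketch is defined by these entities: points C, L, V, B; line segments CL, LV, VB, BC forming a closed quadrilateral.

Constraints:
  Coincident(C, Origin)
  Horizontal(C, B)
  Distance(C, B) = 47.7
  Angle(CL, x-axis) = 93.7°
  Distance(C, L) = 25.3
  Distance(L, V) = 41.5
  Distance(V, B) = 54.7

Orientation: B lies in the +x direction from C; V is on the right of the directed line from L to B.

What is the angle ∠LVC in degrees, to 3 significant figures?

11.7°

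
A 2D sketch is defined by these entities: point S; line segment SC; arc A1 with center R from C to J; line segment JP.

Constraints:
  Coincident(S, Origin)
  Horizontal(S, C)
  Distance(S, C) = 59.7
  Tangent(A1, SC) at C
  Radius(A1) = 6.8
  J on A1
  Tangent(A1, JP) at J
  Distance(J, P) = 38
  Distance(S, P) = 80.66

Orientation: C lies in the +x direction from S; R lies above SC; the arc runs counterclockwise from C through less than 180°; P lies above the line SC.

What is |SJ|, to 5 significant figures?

66.834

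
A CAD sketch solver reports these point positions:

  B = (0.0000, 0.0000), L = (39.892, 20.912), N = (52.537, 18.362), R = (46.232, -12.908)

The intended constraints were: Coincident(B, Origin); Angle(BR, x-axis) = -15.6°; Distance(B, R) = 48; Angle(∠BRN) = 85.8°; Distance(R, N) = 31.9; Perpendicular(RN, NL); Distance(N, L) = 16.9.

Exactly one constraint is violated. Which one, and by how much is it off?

Distance(N, L) = 16.9 — off by 4.00.

B = (0.00, 0.00) ✓; BR at -15.60° ✓; |BR| = 48.00 ✓; ∠BRN = 85.80° ✓; |RN| = 31.90 ✓; ∠(RN, NL) = 90.00° ✓; |NL| = 12.90 ✗.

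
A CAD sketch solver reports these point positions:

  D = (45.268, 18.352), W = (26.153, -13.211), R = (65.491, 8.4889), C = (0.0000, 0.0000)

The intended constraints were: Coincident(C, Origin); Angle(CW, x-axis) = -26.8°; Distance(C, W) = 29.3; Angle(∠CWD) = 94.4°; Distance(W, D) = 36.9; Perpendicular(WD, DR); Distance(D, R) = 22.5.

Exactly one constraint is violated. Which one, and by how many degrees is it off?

Perpendicular(WD, DR) — off by 5.20°.

C = (0.00, 0.00) ✓; CW at -26.80° ✓; |CW| = 29.30 ✓; ∠CWD = 94.40° ✓; |WD| = 36.90 ✓; ∠(WD, DR) = 84.80° ✗; |DR| = 22.50 ✓.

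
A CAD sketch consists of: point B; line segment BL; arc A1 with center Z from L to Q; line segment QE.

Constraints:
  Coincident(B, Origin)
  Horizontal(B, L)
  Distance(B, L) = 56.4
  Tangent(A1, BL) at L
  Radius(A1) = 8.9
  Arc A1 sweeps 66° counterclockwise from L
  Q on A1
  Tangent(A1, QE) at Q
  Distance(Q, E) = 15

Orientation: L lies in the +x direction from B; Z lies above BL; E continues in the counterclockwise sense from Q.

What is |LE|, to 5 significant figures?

23.726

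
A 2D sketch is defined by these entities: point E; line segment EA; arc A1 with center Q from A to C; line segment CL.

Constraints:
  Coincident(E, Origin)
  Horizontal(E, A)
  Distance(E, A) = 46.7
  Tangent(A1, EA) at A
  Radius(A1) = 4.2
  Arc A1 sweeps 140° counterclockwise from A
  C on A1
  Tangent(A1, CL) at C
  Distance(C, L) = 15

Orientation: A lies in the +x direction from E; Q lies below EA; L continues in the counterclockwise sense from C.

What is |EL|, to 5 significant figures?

58.054

E is at the origin; E and A share the same y with |EA| = 46.7 and A on the +x side, so A = (46.700, 0.0000). The tangent condition forces QA to be normal to EA, so Q = A + (0, -4.2) = (46.700, -4.2000). On A1, A sits at bearing 90° from Q; a 140° counterclockwise sweep puts C at bearing 230°, so C = Q + 4.2·(cos 230°, sin 230°) = (44.000, -7.4174). Since A1 is tangent to CL there, QC ⟂ CL, so CL runs along (−sin 230°, cos 230°); with |CL| = 15.0, L = (55.491, -17.059). Then |EL| = |L − E| = 58.054.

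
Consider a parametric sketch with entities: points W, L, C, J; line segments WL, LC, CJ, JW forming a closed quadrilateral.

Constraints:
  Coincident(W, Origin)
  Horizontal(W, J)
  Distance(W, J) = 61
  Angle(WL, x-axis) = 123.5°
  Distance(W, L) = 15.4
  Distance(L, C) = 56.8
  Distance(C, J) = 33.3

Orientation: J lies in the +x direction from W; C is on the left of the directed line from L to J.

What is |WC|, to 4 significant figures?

54.51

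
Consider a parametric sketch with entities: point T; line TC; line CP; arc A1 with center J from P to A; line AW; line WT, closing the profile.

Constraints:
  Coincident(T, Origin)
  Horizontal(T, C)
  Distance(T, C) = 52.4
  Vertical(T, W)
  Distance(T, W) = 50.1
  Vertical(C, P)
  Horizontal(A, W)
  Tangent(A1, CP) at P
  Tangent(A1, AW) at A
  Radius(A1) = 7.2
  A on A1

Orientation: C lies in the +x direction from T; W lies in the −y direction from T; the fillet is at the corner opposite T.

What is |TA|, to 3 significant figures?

67.5

The virtual corner opposite T is at (52.4, -50.1). Tangency of A1 to CP means the radius JP is perpendicular to CP and the tangent condition forces JA to be normal to AW, with radius 7.2, so the center J sits 7.2 in from both sides at J = (45.2, -42.9). That places the tangent points at P = (52.4, -42.9) on CP and A = (45.2, -50.1) on AW. Then |TA| = |A − T| = 67.5.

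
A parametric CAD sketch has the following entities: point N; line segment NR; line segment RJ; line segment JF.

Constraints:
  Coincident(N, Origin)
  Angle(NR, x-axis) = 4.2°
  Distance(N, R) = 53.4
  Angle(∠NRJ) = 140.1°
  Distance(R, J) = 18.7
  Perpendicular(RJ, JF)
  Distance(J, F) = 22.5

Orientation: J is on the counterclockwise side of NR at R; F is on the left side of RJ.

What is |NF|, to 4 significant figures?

60.81

N is at the origin; NR runs at 4.2° with length 53.4, so R = 53.4·(cos 4.2°, sin 4.2°) = (53.26, 3.911). ∠NRJ = 140.1°, so RJ runs at 4.2° + (180° − 140.1°) = 44.10° from the x-axis; with |RJ| = 18.7, J = R + 18.7·(cos 44.10°, sin 44.10°) = (66.69, 16.92). RJ is perpendicular to JF; with |JF| = 22.5 on the left of RJ, F = J + 22.5·(-0.6959, 0.7181) = (51.03, 33.08). Then |NF| = |F − N| = 60.81.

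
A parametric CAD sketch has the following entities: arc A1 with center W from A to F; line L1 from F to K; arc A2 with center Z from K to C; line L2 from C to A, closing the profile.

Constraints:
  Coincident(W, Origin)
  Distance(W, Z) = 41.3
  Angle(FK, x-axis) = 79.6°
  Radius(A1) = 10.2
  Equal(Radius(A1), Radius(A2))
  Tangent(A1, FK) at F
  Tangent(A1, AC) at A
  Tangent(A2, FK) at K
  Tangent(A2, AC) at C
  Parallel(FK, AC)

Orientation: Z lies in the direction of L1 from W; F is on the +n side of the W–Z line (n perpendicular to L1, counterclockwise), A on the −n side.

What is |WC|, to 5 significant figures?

42.541

The slot axis is L1's direction at 79.6°, so u = (cos 79.6°, sin 79.6°) = (0.18052, 0.98357) and n = (−sin 79.6°, cos 79.6°) = (-0.98357, 0.18052). W is at the origin and Z lies 41.3 along u from W, so Z = 41.3·u = (7.4554, 40.622). Tangency of A1 to both parallel lines with radius 10.2 puts F and A at W ± 10.2·n: F = (-10.032, 1.8413), A = (10.032, -1.8413). Equal radii place K and C the same way about Z: K = Z + 10.2·n = (-2.5770, 42.463), C = Z − 10.2·n = (17.488, 38.780). Then |WC| = |C − W| = 42.541.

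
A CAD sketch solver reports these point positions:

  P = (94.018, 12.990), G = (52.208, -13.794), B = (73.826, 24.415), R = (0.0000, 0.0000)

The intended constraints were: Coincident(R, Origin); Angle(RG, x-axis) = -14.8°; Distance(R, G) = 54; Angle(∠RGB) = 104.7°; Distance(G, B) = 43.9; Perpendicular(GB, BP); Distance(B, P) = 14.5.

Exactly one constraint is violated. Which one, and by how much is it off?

Distance(B, P) = 14.5 — off by 8.70.

R = (0.00, 0.00) ✓; RG at -14.80° ✓; |RG| = 54.00 ✓; ∠RGB = 104.7° ✓; |GB| = 43.90 ✓; ∠(GB, BP) = 90.00° ✓; |BP| = 23.20 ✗.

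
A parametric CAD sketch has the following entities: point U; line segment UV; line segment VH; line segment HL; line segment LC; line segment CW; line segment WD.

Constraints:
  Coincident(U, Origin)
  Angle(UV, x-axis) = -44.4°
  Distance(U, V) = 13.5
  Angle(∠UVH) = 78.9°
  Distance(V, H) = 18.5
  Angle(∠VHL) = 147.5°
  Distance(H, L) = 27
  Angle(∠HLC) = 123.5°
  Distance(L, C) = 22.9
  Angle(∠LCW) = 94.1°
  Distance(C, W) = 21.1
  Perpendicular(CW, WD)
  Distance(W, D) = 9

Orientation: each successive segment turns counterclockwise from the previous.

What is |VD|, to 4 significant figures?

36.24

U is at the origin; UV runs at -44.4° with length 13.5, so V = (9.645, -9.445). ∠UVH = 78.9° gives VH at 56.70° from the x-axis; with |VH| = 18.5, H = (19.80, 6.017). ∠VHL = 147.5° gives HL at 89.20° from the x-axis; with |HL| = 27.0, L = (20.18, 33.01). ∠HLC = 123.5° gives LC at 145.7° from the x-axis; with |LC| = 22.9, C = (1.262, 45.92). ∠LCW = 94.1° gives CW at -128.4° from the x-axis; with |CW| = 21.1, W = (-11.84, 29.38). CW is perpendicular to WD, so WD runs at -38.40°; with |WD| = 9.0, D = (-4.791, 23.79). Then |VD| = |D − V| = 36.24.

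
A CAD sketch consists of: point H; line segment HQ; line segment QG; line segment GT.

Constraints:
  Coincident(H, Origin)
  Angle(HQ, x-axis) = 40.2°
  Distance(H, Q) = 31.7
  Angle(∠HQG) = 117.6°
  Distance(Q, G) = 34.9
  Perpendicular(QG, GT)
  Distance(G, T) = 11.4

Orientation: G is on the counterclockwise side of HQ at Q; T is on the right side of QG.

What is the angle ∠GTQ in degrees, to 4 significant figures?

71.91°

H is at the origin; HQ runs at 40.2° with length 31.7, so Q = 31.7·(cos 40.2°, sin 40.2°) = (24.21, 20.46). ∠HQG = 117.6°, so QG runs at 40.2° + (180° − 117.6°) = 102.6° from the x-axis; with |QG| = 34.9, G = Q + 34.9·(cos 102.6°, sin 102.6°) = (16.60, 54.52). QG is perpendicular to GT; with |GT| = 11.4 on the right of QG, T = G + 11.4·(0.9759, 0.2181) = (27.72, 57.01). Then cos ∠GTQ = TG·TQ / (|TG||TQ|), giving 71.91°.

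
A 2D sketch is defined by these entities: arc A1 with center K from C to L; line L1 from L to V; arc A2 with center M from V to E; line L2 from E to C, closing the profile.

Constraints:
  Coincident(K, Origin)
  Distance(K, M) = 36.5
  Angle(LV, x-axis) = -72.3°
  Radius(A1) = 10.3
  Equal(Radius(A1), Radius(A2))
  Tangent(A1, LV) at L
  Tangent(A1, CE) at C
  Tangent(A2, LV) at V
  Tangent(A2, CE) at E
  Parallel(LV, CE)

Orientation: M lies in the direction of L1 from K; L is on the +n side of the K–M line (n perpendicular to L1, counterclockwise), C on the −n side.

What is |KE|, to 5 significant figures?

37.925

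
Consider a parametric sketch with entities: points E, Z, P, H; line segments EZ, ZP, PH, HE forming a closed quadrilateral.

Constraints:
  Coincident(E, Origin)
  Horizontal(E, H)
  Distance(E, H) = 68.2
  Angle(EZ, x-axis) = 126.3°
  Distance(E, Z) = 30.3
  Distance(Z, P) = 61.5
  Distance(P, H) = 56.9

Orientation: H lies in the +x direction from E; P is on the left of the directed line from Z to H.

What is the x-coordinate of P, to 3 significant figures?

38.6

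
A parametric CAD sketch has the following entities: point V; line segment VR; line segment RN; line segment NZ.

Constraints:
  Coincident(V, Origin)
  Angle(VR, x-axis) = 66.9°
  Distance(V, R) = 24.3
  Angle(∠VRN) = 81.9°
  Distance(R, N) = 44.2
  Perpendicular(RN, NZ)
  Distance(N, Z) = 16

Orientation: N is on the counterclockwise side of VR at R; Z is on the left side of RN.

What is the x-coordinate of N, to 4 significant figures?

-33.16

V is at the origin; VR runs at 66.9° with length 24.3, so R = 24.3·(cos 66.9°, sin 66.9°) = (9.534, 22.35). ∠VRN = 81.9°, so RN runs at 66.9° + (180° − 81.9°) = 165.0° from the x-axis; with |RN| = 44.2, N = R + 44.2·(cos 165.0°, sin 165.0°) = (-33.16, 33.79). So N.x = -33.16.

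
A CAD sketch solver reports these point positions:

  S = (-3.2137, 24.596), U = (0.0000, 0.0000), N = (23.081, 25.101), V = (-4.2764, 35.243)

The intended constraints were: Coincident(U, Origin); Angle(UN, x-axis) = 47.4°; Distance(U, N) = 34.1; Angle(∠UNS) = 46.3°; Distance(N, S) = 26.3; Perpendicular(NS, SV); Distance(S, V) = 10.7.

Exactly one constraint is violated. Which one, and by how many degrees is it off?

Perpendicular(NS, SV) — off by 4.60°.

U = (0.00, 0.00) ✓; UN at 47.40° ✓; |UN| = 34.10 ✓; ∠UNS = 46.30° ✓; |NS| = 26.30 ✓; ∠(NS, SV) = 85.40° ✗; |SV| = 10.70 ✓.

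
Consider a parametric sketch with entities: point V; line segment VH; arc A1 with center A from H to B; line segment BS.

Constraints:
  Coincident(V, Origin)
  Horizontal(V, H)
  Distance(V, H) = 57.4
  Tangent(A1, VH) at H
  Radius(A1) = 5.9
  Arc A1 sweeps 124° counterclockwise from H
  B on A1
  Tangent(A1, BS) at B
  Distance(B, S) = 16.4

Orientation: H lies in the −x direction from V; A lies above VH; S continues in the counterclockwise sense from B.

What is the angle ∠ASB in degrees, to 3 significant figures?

19.8°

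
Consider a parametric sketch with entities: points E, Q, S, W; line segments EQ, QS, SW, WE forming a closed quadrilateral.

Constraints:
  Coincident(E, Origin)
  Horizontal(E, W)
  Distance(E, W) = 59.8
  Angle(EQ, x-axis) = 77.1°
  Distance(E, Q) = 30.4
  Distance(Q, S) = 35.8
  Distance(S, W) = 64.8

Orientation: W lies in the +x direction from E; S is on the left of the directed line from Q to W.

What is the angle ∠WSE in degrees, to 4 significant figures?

55.12°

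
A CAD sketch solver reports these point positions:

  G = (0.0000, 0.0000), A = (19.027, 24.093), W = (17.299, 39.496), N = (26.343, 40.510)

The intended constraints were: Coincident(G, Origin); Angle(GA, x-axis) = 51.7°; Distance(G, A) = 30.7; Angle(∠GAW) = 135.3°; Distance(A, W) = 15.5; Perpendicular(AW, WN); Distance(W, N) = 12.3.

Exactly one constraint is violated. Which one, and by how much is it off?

Distance(W, N) = 12.3 — off by 3.20.

G = (0.00, 0.00) ✓; GA at 51.70° ✓; |GA| = 30.70 ✓; ∠GAW = 135.3° ✓; |AW| = 15.50 ✓; ∠(AW, WN) = 90.00° ✓; |WN| = 9.101 ✗.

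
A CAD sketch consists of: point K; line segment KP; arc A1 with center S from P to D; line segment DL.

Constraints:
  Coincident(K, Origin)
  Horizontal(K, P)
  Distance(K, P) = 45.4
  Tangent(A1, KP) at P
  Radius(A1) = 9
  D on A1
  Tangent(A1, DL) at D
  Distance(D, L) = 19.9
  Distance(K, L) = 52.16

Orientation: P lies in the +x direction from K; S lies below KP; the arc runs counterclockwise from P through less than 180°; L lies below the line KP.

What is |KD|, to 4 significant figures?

38.50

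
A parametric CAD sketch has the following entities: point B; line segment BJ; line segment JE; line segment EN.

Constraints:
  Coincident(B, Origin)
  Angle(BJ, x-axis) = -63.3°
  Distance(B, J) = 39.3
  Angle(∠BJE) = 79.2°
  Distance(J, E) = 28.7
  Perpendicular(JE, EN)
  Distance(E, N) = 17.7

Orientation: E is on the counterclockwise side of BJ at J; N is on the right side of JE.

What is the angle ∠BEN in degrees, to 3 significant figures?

151°

B is at the origin; BJ runs at -63.3° with length 39.3, so J = 39.3·(cos -63.3°, sin -63.3°) = (17.7, -35.1). ∠BJE = 79.2°, so JE runs at -63.3° + (180° − 79.2°) = 37.5° from the x-axis; with |JE| = 28.7, E = J + 28.7·(cos 37.5°, sin 37.5°) = (40.4, -17.6). JE ⟂ EN; with |EN| = 17.7 on the right of JE, N = E + 17.7·(0.609, -0.793) = (51.2, -31.7). Then cos ∠BEN = EB·EN / (|EB||EN|), giving 151°.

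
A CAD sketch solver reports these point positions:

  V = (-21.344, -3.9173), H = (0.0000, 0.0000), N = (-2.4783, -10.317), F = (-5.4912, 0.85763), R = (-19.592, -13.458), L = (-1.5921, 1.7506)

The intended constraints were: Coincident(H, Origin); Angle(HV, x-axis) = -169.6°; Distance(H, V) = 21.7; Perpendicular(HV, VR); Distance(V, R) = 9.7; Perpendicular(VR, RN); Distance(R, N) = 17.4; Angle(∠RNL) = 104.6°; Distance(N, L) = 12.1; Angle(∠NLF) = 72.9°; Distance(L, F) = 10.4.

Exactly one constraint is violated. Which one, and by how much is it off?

Distance(L, F) = 10.4 — off by 6.40.

H = (0.00, 0.00) ✓; HV at -169.6° ✓; |HV| = 21.70 ✓; ∠(HV, VR) = 90.01° ✓; |VR| = 9.700 ✓; ∠(VR, RN) = 89.99° ✓; |RN| = 17.40 ✓; ∠RNL = 104.6° ✓; |NL| = 12.10 ✓; ∠NLF = 72.90° ✓; |LF| = 4.000 ✗.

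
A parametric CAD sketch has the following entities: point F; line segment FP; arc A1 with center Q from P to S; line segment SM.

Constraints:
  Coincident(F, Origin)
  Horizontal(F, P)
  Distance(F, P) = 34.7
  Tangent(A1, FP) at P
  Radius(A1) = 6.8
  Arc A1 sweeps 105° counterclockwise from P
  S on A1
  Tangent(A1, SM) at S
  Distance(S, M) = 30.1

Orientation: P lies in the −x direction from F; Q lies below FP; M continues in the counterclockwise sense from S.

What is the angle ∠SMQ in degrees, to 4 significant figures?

12.73°

On A1, P sits at bearing 90° from Q; a 105° counterclockwise sweep puts S at bearing 195°, so S = Q + 6.8·(cos 195°, sin 195°) = (-41.27, -8.560). Since A1 is tangent to SM there, QS ⟂ SM, so SM runs along (−sin 195°, cos 195°); with |SM| = 30.1, M = (-33.48, -37.63). Then cos ∠SMQ = MS·MQ / (|MS||MQ|), giving 12.73°.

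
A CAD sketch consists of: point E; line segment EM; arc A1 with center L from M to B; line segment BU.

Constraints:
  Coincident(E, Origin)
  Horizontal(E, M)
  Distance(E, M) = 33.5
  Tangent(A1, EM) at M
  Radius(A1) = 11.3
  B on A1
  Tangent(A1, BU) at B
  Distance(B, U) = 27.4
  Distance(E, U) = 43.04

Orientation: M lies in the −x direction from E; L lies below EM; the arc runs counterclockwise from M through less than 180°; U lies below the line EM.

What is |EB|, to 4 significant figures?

45.49

Checks: |LB| = 11.30 ✓; ∠(LB, BU) = 90.00° ✓; |BU| = 27.40 ✓; |EU| = 43.04 ✓.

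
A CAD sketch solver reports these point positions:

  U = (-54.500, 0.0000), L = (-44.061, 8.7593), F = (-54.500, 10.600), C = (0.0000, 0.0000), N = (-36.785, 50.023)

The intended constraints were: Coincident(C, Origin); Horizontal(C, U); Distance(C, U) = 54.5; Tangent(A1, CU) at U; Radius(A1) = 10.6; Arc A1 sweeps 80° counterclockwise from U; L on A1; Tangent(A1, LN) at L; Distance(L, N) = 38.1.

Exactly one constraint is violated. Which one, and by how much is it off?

Distance(L, N) = 38.1 — off by 3.80.

C = (0.00, 0.00) ✓; C.y = 0.00, U.y = 0.00 ✓; |CU| = 54.50 ✓; ∠(FU, UC) = 90.00° ✓; |FU| = 10.60 ✓; bearing(F→L) − bearing(F→U) = 80.00° ✓; |FL| = 10.60 ✓; ∠(FL, LN) = 90.00° ✓; |LN| = 41.90 ✗.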